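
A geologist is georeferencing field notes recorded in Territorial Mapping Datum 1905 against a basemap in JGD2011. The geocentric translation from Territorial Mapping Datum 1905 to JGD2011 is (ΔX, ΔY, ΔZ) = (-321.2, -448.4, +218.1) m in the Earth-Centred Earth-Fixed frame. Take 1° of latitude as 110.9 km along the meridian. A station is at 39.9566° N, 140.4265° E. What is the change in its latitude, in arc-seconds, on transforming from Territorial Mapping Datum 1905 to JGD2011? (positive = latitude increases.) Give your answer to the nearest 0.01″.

sin φ = 0.642207, cos φ = 0.766531, sin λ = 0.637068, cos λ = -0.770808.
North component: ΔN = −sin φ cos λ·ΔX − sin φ sin λ·ΔY + cos φ·ΔZ = −(0.642207)(-0.770808)(-321.2) − (0.642207)(0.637068)(-448.4) + (0.766531)(218.1) = 191.63 m.
1° of latitude spans 110900 m, so Δφ = 191.63 / 110900 × 3600 = 6.221″.

Δφ = 6.22″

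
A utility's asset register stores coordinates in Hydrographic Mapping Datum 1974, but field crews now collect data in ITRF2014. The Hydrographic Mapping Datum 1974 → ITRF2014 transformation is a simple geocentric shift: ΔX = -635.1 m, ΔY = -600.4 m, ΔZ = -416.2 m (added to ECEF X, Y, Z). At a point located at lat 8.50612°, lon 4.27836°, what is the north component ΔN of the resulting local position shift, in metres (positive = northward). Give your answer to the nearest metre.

ΔN = -311 m

At φ = 8.50612°, λ = 4.27836°: sin φ = 0.147915, cos φ = 0.989000, sin λ = 0.074602, cos λ = 0.997213.
ΔN = −sin φ cos λ·ΔX − sin φ sin λ·ΔY + cos φ·ΔZ = −(0.147915)(0.997213)(-635.1) − (0.147915)(0.074602)(-600.4) + (0.989000)(-416.2) = -311.32 m.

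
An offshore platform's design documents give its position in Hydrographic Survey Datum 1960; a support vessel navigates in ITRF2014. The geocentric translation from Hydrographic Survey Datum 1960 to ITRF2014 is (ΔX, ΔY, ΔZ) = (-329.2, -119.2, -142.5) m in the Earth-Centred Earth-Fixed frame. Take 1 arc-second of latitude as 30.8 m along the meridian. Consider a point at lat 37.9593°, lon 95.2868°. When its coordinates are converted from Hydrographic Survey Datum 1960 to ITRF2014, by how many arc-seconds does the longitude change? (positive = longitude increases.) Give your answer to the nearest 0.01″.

Δλ = 13.95″

sin φ = 0.615102, cos φ = 0.788448, sin λ = 0.995746, cos λ = -0.092141.
East component: ΔE = −sin λ·ΔX + cos λ·ΔY = −(0.995746)(-329.2) + (-0.092141)(-119.2) = 338.78 m.
1° of latitude spans 3600 × 30.80 = 110880 m; at latitude φ, 1° of longitude spans that × cos φ = 87423.1 m, so Δλ = 338.78 / 87423.1 × 3600 = 13.951″.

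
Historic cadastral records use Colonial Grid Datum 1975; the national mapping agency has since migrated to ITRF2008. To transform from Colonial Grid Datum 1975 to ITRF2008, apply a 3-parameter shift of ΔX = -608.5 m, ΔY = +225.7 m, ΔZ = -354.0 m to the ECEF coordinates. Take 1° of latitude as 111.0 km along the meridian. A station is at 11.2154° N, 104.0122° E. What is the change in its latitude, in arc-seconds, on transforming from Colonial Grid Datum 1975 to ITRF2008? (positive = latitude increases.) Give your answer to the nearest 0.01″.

Δφ = -13.57″

sin φ = 0.194498, cos φ = 0.980903, sin λ = 0.970244, cos λ = -0.242128.
North component: ΔN = −sin φ cos λ·ΔX − sin φ sin λ·ΔY + cos φ·ΔZ = −(0.194498)(-0.242128)(-608.5) − (0.194498)(0.970244)(225.7) + (0.980903)(-354.0) = -418.49 m.
1° of latitude spans 111000 m, so Δφ = -418.49 / 111000 × 3600 = -13.573″.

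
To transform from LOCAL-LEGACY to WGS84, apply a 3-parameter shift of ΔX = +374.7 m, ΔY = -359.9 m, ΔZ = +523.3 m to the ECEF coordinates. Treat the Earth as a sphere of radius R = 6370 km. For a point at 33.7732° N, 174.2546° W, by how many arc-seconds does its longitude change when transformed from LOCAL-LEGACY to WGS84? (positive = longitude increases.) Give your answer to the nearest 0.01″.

sin φ = 0.555907, cos φ = 0.831245, sin λ = -0.100108, cos λ = -0.994977.
East component: ΔE = −sin λ·ΔX + cos λ·ΔY = −(-0.100108)(374.7) + (-0.994977)(-359.9) = 395.60 m.
1° of latitude spans πR/180 = 111177 m; at latitude φ, 1° of longitude spans that × cos φ = 92415.7 m, so Δλ = 395.60 / 92415.7 × 3600 = 15.410″.

Δλ = 15.41″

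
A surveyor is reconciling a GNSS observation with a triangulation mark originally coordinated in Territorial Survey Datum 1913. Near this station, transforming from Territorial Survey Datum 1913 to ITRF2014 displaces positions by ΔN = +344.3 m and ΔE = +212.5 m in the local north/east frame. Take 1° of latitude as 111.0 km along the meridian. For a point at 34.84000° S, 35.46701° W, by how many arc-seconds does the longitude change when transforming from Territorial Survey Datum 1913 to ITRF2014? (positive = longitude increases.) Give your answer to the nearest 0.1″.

Δλ = 8.4″

At latitude -34.84000°, cos φ = 0.820751.
1° of longitude at this latitude = 111.0 × cos φ = 91.10 km, so Δλ = 212.5 / 91103.3 = 0.0023325° = 8.397″.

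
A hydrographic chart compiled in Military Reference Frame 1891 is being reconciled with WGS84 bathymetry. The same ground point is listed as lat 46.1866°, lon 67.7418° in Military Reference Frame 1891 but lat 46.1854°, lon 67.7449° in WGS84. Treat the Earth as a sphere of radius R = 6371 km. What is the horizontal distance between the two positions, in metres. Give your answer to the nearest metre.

Δφ = 46.1854° − 46.1866° = -0.0012°; Δλ = 67.7449° − 67.7418° = +0.0031°.
1° along a meridian = πR/180 = 111195 m.
ΔN = Δφ × 111195 = -133.4 m; ΔE = Δλ × 111195 × cos(46.1866°) = +0.0031 × 111195 × 0.692312 = 238.6 m.
Distance = √(ΔE² + ΔN²) = √(238.6² + (-133.4)²) = 273.4 m.

273 m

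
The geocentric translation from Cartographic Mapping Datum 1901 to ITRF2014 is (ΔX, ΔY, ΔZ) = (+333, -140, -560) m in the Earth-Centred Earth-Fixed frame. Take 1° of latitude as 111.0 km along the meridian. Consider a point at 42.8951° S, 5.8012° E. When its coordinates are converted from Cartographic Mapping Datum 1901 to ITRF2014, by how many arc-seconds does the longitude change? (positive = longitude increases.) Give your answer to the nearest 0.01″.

Δλ = -7.66″

sin φ = -0.680658, cos φ = 0.732601, sin λ = 0.101077, cos λ = 0.994879.
East component: ΔE = −sin λ·ΔX + cos λ·ΔY = −(0.101077)(333) + (0.994879)(-140) = -172.94 m.
1° of latitude spans 111000 m; at latitude φ, 1° of longitude spans that × cos φ = 81318.7 m, so Δλ = -172.94 / 81318.7 × 3600 = -7.656″.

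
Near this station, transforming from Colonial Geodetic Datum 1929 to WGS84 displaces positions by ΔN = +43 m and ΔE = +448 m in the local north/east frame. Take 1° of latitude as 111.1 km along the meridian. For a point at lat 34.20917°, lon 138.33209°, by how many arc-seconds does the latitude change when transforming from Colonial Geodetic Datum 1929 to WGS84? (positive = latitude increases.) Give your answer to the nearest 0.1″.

1° of latitude = 111.1 km, so Δφ = 43.0 / 111100 = 0.0003870° = 1.393″.

Δφ = 1.4″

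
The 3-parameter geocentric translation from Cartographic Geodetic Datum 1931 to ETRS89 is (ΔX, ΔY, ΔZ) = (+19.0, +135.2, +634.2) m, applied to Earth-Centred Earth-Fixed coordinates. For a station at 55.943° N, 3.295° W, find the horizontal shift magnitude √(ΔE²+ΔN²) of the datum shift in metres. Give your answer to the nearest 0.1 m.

The local east axis at (φ, λ) is (−sin λ, cos λ, 0), so ΔE = −sin(-3.295°)·19.0 + cos(-3.295°)·135.2 = 136.07 m.
The local north axis is (−sin φ cos λ, −sin φ sin λ, cos φ), giving ΔN = -15.715 + 6.438 + 355.163 = 345.89 m.
Horizontal magnitude = √(ΔE² + ΔN²) = √(136.07² + 345.89²) = 371.69 m.

371.7 m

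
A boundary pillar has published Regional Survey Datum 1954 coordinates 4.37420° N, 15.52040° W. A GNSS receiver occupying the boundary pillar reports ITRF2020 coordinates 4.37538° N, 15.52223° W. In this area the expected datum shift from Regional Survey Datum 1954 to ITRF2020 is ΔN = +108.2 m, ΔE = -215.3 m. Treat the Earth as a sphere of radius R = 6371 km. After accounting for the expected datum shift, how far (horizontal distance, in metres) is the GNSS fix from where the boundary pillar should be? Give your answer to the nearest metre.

26 m

Observed coordinate differences: Δφ = +0.00118°, Δλ = -0.00183°.
Converting to metres (1° lat = 111195 m, cos φ = 0.997087): observed ΔN = 131.2 m, observed ΔE = -202.9 m.
Subtracting the expected shift leaves a residual of 131.2 − (108.2) = 23.0 m north and -202.9 − (-215.3) = 12.4 m east.
Residual distance = √(23.0² + 12.4²) = 26.1 m.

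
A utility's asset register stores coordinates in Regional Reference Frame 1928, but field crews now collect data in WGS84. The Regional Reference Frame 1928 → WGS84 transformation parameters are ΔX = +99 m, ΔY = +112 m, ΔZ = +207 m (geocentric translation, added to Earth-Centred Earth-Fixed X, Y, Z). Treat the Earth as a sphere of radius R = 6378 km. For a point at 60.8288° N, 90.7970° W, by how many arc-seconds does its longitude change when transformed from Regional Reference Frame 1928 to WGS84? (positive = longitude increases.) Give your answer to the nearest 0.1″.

sin φ = 0.873167, cos φ = 0.487421, sin λ = -0.999903, cos λ = -0.013910.
East component: ΔE = −sin λ·ΔX + cos λ·ΔY = −(-0.999903)(99) + (-0.013910)(112) = 97.43 m.
1° of latitude spans πR/180 = 111317 m; at latitude φ, 1° of longitude spans that × cos φ = 54258.3 m, so Δλ = 97.43 / 54258.3 × 3600 = 6.465″.

Δλ = 6.5″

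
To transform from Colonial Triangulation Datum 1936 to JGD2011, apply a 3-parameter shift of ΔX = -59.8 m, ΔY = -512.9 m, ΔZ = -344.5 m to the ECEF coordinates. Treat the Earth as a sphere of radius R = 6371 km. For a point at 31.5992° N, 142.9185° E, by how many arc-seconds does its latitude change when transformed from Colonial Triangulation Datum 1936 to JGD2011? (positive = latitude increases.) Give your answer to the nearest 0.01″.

sin φ = 0.523974, cos φ = 0.851734, sin λ = 0.602950, cos λ = -0.797779.
North component: ΔN = −sin φ cos λ·ΔX − sin φ sin λ·ΔY + cos φ·ΔZ = −(0.523974)(-0.797779)(-59.8) − (0.523974)(0.602950)(-512.9) + (0.851734)(-344.5) = -156.38 m.
1° of latitude spans πR/180 = 111195 m, so Δφ = -156.38 / 111195 × 3600 = -5.063″.

Δφ = -5.06″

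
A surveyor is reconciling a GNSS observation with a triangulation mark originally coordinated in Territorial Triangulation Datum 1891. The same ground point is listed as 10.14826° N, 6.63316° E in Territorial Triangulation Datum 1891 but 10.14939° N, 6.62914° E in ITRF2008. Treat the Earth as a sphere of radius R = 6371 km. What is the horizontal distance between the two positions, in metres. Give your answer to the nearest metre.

Δφ = 10.14939° − 10.14826° = +0.00113°; Δλ = 6.62914° − 6.63316° = -0.00402°.
1° along a meridian = πR/180 = 111195 m.
ΔN = Δφ × 111195 = 125.7 m; ΔE = Δλ × 111195 × cos(10.14826°) = -0.00402 × 111195 × 0.984355 = -440.0 m.
Distance = √(ΔE² + ΔN²) = √((-440.0)² + 125.7²) = 457.6 m.

458 m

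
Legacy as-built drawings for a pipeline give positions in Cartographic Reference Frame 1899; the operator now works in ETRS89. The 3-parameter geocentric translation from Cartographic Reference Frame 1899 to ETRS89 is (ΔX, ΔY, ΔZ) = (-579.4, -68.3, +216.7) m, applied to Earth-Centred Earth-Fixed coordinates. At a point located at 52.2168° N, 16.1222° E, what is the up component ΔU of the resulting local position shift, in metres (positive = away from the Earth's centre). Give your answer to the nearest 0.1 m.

ΔU = -181.4 m

The local up (radial) axis is (cos φ cos λ, cos φ sin λ, sin φ), giving ΔU = -341.023 − 11.620 + 171.266 = -181.38 m.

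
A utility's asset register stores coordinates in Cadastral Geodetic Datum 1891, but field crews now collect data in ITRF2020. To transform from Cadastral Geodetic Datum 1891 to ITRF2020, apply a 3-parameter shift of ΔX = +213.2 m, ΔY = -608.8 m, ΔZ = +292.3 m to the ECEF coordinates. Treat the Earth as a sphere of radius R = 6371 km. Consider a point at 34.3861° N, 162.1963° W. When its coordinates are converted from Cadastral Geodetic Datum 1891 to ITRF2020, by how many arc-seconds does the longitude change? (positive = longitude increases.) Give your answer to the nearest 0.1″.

sin φ = 0.564767, cos φ = 0.825251, sin λ = -0.305757, cos λ = -0.952110.
East component: ΔE = −sin λ·ΔX + cos λ·ΔY = −(-0.305757)(213.2) + (-0.952110)(-608.8) = 644.83 m.
1° of latitude spans πR/180 = 111195 m; at latitude φ, 1° of longitude spans that × cos φ = 91763.7 m, so Δλ = 644.83 / 91763.7 × 3600 = 25.298″.

Δλ = 25.3″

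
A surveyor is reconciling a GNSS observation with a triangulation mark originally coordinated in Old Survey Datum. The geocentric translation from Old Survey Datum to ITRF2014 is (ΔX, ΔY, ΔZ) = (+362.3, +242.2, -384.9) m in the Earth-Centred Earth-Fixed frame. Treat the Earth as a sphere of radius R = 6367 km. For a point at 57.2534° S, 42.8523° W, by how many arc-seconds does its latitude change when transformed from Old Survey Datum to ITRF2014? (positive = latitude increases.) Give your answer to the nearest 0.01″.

sin φ = -0.841071, cos φ = 0.540925, sin λ = -0.680111, cos λ = 0.733109.
North component: ΔN = −sin φ cos λ·ΔX − sin φ sin λ·ΔY + cos φ·ΔZ = −(-0.841071)(0.733109)(362.3) − (-0.841071)(-0.680111)(242.2) + (0.540925)(-384.9) = -123.35 m.
1° of latitude spans πR/180 = 111125 m, so Δφ = -123.35 / 111125 × 3600 = -3.996″.

Δφ = -4.00″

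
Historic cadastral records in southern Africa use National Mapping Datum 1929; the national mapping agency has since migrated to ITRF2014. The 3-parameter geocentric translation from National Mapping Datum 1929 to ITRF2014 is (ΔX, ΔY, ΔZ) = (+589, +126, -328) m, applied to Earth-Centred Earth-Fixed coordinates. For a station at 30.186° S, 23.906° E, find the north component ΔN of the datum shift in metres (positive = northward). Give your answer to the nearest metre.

ΔN = 13 m

At φ = -30.186°, λ = 23.906°: sin φ = -0.502809, cos φ = 0.864398, sin λ = 0.405237, cos λ = 0.914212.
ΔN = −sin φ cos λ·ΔX − sin φ sin λ·ΔY + cos φ·ΔZ = −(-0.502809)(0.914212)(589) − (-0.502809)(0.405237)(126) + (0.864398)(-328) = 12.90 m.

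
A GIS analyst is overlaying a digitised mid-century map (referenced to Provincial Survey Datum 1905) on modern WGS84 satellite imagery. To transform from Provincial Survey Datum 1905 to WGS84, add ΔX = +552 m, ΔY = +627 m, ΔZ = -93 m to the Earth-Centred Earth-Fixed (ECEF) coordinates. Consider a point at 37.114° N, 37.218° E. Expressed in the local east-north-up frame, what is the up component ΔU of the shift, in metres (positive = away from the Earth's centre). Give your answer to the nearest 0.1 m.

ΔU = 596.8 m

At φ = 37.114°, λ = 37.218°: sin φ = 0.603403, cos φ = 0.797437, sin λ = 0.604849, cos λ = 0.796340.
ΔU = cos φ cos λ·ΔX + cos φ sin λ·ΔY + sin φ·ΔZ = (0.797437)(0.796340)(552) + (0.797437)(0.604849)(627) + (0.603403)(-93) = 596.84 m.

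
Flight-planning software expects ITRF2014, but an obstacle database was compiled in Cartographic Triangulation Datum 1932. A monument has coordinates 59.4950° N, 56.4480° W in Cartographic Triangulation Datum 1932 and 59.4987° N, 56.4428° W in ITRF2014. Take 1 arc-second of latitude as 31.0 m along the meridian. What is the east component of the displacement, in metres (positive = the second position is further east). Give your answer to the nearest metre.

ΔE = 295 m

Δφ = 59.4987° − 59.4950° = +0.0037°; Δλ = -56.4428° − -56.4480° = +0.0052°.
1° of latitude = 3600 × 31.00 = 111600 m.
ΔN = Δφ × 111600 = 412.9 m; ΔE = Δλ × 111600 × cos(59.4950°) = +0.0052 × 111600 × 0.507614 = 294.6 m.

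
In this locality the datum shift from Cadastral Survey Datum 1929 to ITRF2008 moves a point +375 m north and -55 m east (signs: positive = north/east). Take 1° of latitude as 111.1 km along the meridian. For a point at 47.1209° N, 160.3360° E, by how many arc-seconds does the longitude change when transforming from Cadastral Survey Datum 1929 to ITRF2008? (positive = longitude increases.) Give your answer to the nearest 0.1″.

Δλ = -2.6″

At latitude 47.1209°, cos φ = 0.680454.
1° of longitude at this latitude = 111.1 × cos φ = 75.60 km, so Δλ = -55.0 / 75598.4 = -0.0007275° = -2.619″.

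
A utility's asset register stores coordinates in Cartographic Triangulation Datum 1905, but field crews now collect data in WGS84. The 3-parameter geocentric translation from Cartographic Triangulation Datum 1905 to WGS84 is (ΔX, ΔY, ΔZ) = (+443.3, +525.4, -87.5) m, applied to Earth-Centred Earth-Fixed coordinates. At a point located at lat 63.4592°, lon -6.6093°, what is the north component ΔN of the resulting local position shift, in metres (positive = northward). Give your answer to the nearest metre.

At φ = 63.4592°, λ = -6.6093°: sin φ = 0.894616, cos φ = 0.446835, sin λ = -0.115098, cos λ = 0.993354.
ΔN = −sin φ cos λ·ΔX − sin φ sin λ·ΔY + cos φ·ΔZ = −(0.894616)(0.993354)(443.3) − (0.894616)(-0.115098)(525.4) + (0.446835)(-87.5) = -378.95 m.

ΔN = -379 m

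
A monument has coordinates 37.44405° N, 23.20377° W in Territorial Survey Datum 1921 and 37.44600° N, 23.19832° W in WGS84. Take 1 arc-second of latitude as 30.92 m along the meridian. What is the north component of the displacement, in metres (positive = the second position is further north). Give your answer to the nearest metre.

Δφ = 37.44600° − 37.44405° = +0.00195°; Δλ = -23.19832° − -23.20377° = +0.00545°.
1° of latitude = 3600 × 30.92 = 111312 m.
ΔN = Δφ × 111312 = 217.1 m; ΔE = Δλ × 111312 × cos(37.44405°) = +0.00545 × 111312 × 0.793947 = 481.6 m.

ΔN = 217 m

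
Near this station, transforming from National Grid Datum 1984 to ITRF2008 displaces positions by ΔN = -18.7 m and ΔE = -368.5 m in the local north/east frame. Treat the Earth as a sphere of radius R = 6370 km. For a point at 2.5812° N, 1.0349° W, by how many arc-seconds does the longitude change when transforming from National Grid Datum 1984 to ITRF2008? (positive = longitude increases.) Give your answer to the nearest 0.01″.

Δλ = -11.94″

At latitude 2.5812°, cos φ = 0.998985.
One radian of longitude at latitude φ spans R cos φ, so Δλ = ΔE / (R cos φ) = -368.5 / (6370000 × 0.998985) = -5.7908e-05 rad = -11.944″.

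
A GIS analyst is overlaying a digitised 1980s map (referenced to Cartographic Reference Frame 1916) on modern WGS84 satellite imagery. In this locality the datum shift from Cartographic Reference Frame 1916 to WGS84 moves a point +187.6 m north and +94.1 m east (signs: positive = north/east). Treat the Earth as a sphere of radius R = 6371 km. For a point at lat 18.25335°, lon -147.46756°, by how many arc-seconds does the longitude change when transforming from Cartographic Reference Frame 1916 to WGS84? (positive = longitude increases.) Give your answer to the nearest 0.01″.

At latitude 18.25335°, cos φ = 0.949681.
One radian of longitude at latitude φ spans R cos φ, so Δλ = ΔE / (R cos φ) = 94.1 / (6371000 × 0.949681) = 1.5553e-05 rad = 3.208″.

Δλ = 3.21″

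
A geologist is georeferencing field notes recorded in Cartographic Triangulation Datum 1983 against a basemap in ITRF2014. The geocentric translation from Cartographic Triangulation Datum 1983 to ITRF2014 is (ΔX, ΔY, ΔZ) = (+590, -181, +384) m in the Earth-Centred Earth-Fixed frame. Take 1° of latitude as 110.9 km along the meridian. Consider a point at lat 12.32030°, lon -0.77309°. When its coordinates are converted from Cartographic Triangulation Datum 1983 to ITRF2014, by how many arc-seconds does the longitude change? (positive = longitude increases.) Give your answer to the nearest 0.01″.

Δλ = -5.75″

sin φ = 0.213377, cos φ = 0.976970, sin λ = -0.013493, cos λ = 0.999909.
East component: ΔE = −sin λ·ΔX + cos λ·ΔY = −(-0.013493)(590) + (0.999909)(-181) = -173.02 m.
1° of latitude spans 110900 m; at latitude φ, 1° of longitude spans that × cos φ = 108346.0 m, so Δλ = -173.02 / 108346.0 × 3600 = -5.749″.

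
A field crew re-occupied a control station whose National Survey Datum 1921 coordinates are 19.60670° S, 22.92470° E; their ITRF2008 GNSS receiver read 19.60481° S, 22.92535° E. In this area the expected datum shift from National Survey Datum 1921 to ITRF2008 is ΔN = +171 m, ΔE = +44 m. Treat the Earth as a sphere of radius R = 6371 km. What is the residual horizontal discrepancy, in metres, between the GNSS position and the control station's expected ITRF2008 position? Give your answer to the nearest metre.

46 m

Observed coordinate differences: Δφ = +0.00189°, Δλ = +0.00065°.
Converting to metres (1° lat = 111195 m, cos φ = 0.942018): observed ΔN = 210.2 m, observed ΔE = 68.1 m.
Subtracting the expected shift leaves a residual of 210.2 − (171) = 39.2 m north and 68.1 − (44) = 24.1 m east.
Residual distance = √(39.2² + 24.1²) = 46.0 m.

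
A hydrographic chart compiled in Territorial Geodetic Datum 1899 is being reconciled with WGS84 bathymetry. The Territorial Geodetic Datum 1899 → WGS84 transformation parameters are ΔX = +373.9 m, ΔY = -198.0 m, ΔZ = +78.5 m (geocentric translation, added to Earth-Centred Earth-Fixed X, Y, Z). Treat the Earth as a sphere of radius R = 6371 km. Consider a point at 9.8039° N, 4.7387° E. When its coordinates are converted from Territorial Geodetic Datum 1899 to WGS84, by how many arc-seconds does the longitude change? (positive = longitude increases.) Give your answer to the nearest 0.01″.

Δλ = -7.50″

sin φ = 0.170277, cos φ = 0.985396, sin λ = 0.082612, cos λ = 0.996582.
East component: ΔE = −sin λ·ΔX + cos λ·ΔY = −(0.082612)(373.9) + (0.996582)(-198.0) = -228.21 m.
1° of latitude spans πR/180 = 111195 m; at latitude φ, 1° of longitude spans that × cos φ = 109571.1 m, so Δλ = -228.21 / 109571.1 × 3600 = -7.498″.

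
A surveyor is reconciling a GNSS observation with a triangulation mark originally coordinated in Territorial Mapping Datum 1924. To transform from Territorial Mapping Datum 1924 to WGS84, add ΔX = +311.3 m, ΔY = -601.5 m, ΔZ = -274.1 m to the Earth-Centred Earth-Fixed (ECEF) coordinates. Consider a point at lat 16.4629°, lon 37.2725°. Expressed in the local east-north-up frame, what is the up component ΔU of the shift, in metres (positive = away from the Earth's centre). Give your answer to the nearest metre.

ΔU = -189 m

The local up (radial) axis is (cos φ cos λ, cos φ sin λ, sin φ), giving ΔU = 237.566 − 349.338 − 77.678 = -189.45 m.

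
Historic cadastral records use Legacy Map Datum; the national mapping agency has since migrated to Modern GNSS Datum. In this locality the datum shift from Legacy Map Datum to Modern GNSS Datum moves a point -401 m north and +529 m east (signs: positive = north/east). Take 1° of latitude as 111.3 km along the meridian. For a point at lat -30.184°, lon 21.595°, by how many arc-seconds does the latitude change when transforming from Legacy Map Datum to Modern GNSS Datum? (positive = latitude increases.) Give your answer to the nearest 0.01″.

1° of latitude = 111.3 km, so Δφ = -401.0 / 111300 = -0.0036029° = -12.970″.

Δφ = -12.97″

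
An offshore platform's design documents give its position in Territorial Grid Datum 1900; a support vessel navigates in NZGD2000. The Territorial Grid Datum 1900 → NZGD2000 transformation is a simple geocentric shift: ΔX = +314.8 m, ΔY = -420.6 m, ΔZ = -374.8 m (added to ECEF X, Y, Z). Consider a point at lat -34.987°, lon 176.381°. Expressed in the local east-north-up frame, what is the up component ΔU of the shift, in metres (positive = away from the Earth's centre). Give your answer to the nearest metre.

ΔU = -64 m

At φ = -34.987°, λ = 176.381°: sin φ = -0.573391, cos φ = 0.819282, sin λ = 0.063121, cos λ = -0.998006.
ΔU = cos φ cos λ·ΔX + cos φ sin λ·ΔY + sin φ·ΔZ = (0.819282)(-0.998006)(314.8) + (0.819282)(0.063121)(-420.6) + (-0.573391)(-374.8) = -64.24 m.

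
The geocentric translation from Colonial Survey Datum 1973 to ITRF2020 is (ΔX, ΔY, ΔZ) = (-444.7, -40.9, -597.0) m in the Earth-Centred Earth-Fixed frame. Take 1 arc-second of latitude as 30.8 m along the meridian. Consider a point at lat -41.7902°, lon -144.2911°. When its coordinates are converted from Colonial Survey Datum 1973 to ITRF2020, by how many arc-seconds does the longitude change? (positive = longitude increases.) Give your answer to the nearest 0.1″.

Δλ = -9.9″

sin φ = -0.666405, cos φ = 0.745590, sin λ = -0.583667, cos λ = -0.811993.
East component: ΔE = −sin λ·ΔX + cos λ·ΔY = −(-0.583667)(-444.7) + (-0.811993)(-40.9) = -226.35 m.
1° of latitude spans 3600 × 30.80 = 110880 m; at latitude φ, 1° of longitude spans that × cos φ = 82671.0 m, so Δλ = -226.35 / 82671.0 × 3600 = -9.857″.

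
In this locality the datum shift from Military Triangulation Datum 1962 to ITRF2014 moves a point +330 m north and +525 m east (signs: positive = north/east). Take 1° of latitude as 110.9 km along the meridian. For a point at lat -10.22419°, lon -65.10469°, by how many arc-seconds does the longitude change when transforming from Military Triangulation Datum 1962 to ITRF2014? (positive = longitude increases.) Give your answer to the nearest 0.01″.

Δλ = 17.32″

At latitude -10.22419°, cos φ = 0.984121.
1° of longitude at this latitude = 110.9 × cos φ = 109.14 km, so Δλ = 525.0 / 109139.0 = 0.0048104° = 17.317″.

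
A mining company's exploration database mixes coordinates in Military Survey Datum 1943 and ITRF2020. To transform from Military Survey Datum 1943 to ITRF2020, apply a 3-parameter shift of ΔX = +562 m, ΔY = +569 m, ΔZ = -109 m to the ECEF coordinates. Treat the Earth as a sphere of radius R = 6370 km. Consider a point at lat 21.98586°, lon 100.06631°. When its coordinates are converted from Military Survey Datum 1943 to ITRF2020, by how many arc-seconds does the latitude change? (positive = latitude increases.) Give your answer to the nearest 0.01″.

sin φ = 0.374378, cos φ = 0.927276, sin λ = 0.984606, cos λ = -0.174788.
North component: ΔN = −sin φ cos λ·ΔX − sin φ sin λ·ΔY + cos φ·ΔZ = −(0.374378)(-0.174788)(562) − (0.374378)(0.984606)(569) + (0.927276)(-109) = -274.04 m.
1° of latitude spans πR/180 = 111177 m, so Δφ = -274.04 / 111177 × 3600 = -8.874″.

Δφ = -8.87″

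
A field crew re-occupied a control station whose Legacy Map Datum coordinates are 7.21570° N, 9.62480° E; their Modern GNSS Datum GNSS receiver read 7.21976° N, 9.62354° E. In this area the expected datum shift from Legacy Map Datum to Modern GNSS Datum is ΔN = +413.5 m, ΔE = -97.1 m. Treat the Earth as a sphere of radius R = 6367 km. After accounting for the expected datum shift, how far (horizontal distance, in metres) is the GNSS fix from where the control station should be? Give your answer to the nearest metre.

Observed coordinate differences: Δφ = +0.00406°, Δλ = -0.00126°.
Converting to metres (1° lat = 111125 m, cos φ = 0.992080): observed ΔN = 451.2 m, observed ΔE = -138.9 m.
Subtracting the expected shift leaves a residual of 451.2 − (413.5) = 37.7 m north and -138.9 − (-97.1) = -41.8 m east.
Residual distance = √(37.7² + (-41.8)²) = 56.3 m.

56 m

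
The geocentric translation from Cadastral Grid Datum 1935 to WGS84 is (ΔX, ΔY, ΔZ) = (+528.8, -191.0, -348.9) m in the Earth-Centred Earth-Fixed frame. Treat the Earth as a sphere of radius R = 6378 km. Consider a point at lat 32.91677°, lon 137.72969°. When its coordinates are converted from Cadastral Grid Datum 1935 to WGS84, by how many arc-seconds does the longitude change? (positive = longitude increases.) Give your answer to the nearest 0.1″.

Δλ = -8.3″

sin φ = 0.543420, cos φ = 0.839461, sin λ = 0.672629, cos λ = -0.739980.
East component: ΔE = −sin λ·ΔX + cos λ·ΔY = −(0.672629)(528.8) + (-0.739980)(-191.0) = -214.35 m.
1° of latitude spans πR/180 = 111317 m; at latitude φ, 1° of longitude spans that × cos φ = 93446.3 m, so Δλ = -214.35 / 93446.3 × 3600 = -8.258″.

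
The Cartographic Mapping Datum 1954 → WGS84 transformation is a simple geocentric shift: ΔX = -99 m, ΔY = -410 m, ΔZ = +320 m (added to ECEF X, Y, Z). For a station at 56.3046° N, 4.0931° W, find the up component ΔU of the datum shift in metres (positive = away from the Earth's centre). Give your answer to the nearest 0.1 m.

ΔU = 227.7 m

At φ = 56.3046°, λ = -4.0931°: sin φ = 0.831999, cos φ = 0.554778, sin λ = -0.071377, cos λ = 0.997449.
ΔU = cos φ cos λ·ΔX + cos φ sin λ·ΔY + sin φ·ΔZ = (0.554778)(0.997449)(-99) + (0.554778)(-0.071377)(-410) + (0.831999)(320) = 227.69 m.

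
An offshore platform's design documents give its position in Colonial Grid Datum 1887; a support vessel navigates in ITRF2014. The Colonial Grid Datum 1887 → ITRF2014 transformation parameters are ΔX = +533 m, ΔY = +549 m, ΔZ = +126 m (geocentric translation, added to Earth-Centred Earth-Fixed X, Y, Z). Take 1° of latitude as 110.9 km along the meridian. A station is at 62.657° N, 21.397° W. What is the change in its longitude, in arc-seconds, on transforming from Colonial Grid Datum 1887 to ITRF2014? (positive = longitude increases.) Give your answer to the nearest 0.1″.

Δλ = 49.9″

sin φ = 0.888273, cos φ = 0.459316, sin λ = -0.364828, cos λ = 0.931075.
East component: ΔE = −sin λ·ΔX + cos λ·ΔY = −(-0.364828)(533) + (0.931075)(549) = 705.61 m.
1° of latitude spans 110900 m; at latitude φ, 1° of longitude spans that × cos φ = 50938.2 m, so Δλ = 705.61 / 50938.2 × 3600 = 49.868″.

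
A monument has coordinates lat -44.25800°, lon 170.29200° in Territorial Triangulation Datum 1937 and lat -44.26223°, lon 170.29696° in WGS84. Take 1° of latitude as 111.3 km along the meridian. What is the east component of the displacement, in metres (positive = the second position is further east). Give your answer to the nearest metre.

ΔE = 395 m

Δφ = -44.26223° − -44.25800° = -0.00423°; Δλ = 170.29696° − 170.29200° = +0.00496°.
ΔN = Δφ × 111300 = -470.8 m; ΔE = Δλ × 111300 × cos(-44.25800°) = +0.00496 × 111300 × 0.716205 = 395.4 m.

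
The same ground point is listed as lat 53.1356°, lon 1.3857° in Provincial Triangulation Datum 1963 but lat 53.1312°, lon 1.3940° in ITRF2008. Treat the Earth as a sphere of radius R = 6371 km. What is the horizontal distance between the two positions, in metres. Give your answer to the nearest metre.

Δφ = 53.1312° − 53.1356° = -0.0044°; Δλ = 1.3940° − 1.3857° = +0.0083°.
1° along a meridian = πR/180 = 111195 m.
ΔN = Δφ × 111195 = -489.3 m; ΔE = Δλ × 111195 × cos(53.1356°) = +0.0083 × 111195 × 0.599923 = 553.7 m.
Distance = √(ΔE² + ΔN²) = √(553.7² + (-489.3)²) = 738.9 m.

739 m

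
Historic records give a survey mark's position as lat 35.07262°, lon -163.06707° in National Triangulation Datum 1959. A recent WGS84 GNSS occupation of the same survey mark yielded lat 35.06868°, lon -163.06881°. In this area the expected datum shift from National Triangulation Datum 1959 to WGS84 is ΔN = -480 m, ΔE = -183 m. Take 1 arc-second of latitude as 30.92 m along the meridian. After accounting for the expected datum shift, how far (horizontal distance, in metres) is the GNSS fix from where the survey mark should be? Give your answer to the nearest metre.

Observed coordinate differences: Δφ = -0.00394°, Δλ = -0.00174°.
Converting to metres (1° lat = 111312 m, cos φ = 0.818424): observed ΔN = -438.6 m, observed ΔE = -158.5 m.
Subtracting the expected shift leaves a residual of -438.6 − (-480) = 41.4 m north and -158.5 − (-183) = 24.5 m east.
Residual distance = √(41.4² + 24.5²) = 48.1 m.

48 m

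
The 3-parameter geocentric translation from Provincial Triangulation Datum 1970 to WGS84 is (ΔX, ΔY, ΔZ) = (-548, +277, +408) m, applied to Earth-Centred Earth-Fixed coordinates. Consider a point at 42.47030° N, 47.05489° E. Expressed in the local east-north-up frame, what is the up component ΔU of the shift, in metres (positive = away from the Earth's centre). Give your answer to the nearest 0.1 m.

ΔU = 149.7 m

At φ = 42.47030°, λ = 47.05489°: sin φ = 0.675208, cos φ = 0.737627, sin λ = 0.732007, cos λ = 0.681297.
ΔU = cos φ cos λ·ΔX + cos φ sin λ·ΔY + sin φ·ΔZ = (0.737627)(0.681297)(-548) + (0.737627)(0.732007)(277) + (0.675208)(408) = 149.66 m.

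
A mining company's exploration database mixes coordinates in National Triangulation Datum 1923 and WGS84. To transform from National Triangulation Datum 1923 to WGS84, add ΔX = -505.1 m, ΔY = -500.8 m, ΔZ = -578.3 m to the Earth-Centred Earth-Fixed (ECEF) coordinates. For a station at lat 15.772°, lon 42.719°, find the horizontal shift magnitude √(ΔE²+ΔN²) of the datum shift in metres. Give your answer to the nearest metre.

At φ = 15.772°, λ = 42.719°: sin φ = 0.271810, cos φ = 0.962351, sin λ = 0.678403, cos λ = 0.734690.
ΔE = −sin λ·ΔX + cos λ·ΔY = −(0.678403)·(-505.1) + (0.734690)·(-500.8) = -25.27 m.
ΔN = −sin φ cos λ·ΔX − sin φ sin λ·ΔY + cos φ·ΔZ = −(0.271810)(0.734690)(-505.1) − (0.271810)(0.678403)(-500.8) + (0.962351)(-578.3) = -363.32 m.
Horizontal magnitude = √(ΔE² + ΔN²) = √((-25.27)² + (-363.32)²) = 364.19 m.

364 m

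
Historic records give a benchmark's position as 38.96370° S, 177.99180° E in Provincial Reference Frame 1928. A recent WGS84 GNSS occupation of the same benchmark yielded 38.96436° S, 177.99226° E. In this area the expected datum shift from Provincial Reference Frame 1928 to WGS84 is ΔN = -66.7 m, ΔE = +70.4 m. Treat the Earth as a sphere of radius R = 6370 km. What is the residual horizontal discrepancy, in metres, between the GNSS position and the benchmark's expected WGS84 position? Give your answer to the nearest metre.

31 m

Observed coordinate differences: Δφ = -0.00066°, Δλ = +0.00046°.
Converting to metres (1° lat = 111177 m, cos φ = 0.777545): observed ΔN = -73.4 m, observed ΔE = 39.8 m.
Subtracting the expected shift leaves a residual of -73.4 − (-66.7) = -6.7 m north and 39.8 − (70.4) = -30.6 m east.
Residual distance = √((-6.7)² + (-30.6)²) = 31.4 m.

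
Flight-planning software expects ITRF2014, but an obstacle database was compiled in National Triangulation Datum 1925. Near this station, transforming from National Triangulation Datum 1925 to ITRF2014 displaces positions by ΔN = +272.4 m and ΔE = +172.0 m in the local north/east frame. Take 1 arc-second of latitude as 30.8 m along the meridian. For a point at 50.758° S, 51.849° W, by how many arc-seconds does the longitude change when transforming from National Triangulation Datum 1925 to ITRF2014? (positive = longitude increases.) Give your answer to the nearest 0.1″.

At latitude -50.758°, cos φ = 0.632597.
1″ of longitude at this latitude = 30.80 × cos φ = 19.4840 m, so Δλ = 172.0 / 19.4840 = 8.828″.

Δλ = 8.8″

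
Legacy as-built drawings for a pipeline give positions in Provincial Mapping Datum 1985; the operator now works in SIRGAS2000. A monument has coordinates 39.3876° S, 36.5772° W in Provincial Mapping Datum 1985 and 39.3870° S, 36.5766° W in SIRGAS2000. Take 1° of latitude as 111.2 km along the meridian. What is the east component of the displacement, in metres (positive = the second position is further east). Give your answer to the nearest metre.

Δφ = -39.3870° − -39.3876° = +0.0006°; Δλ = -36.5766° − -36.5772° = +0.0006°.
ΔN = Δφ × 111200 = 66.7 m; ΔE = Δλ × 111200 × cos(-39.3876°) = +0.0006 × 111200 × 0.772871 = 51.6 m.

ΔE = 52 m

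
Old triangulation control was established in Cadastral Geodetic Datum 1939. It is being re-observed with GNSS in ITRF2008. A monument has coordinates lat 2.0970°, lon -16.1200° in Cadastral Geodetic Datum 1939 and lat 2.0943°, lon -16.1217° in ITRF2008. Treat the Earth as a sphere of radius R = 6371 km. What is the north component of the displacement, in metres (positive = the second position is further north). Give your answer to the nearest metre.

ΔN = -300 m

Δφ = 2.0943° − 2.0970° = -0.0027°; Δλ = -16.1217° − -16.1200° = -0.0017°.
1° along a meridian = πR/180 = 111195 m.
ΔN = Δφ × 111195 = -300.2 m; ΔE = Δλ × 111195 × cos(2.0970°) = -0.0017 × 111195 × 0.999330 = -188.9 m.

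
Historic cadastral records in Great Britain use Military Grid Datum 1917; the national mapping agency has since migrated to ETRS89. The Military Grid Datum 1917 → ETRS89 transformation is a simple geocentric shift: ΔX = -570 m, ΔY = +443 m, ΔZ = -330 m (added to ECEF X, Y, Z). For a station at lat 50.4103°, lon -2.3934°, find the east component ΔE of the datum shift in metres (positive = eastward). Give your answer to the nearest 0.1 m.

At φ = 50.4103°, λ = -2.3934°: sin φ = 0.770628, cos φ = 0.637285, sin λ = -0.041761, cos λ = 0.999128.
ΔE = −sin λ·ΔX + cos λ·ΔY = −(-0.041761)·(-570) + (0.999128)·(443) = 418.81 m.

ΔE = 418.8 m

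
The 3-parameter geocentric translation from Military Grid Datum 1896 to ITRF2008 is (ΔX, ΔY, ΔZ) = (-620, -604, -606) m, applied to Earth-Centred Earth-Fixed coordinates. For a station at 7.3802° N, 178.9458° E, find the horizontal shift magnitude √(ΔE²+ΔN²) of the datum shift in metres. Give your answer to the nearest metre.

916 m

At φ = 7.3802°, λ = 178.9458°: sin φ = 0.128453, cos φ = 0.991716, sin λ = 0.018398, cos λ = -0.999831.
ΔE = −sin λ·ΔX + cos λ·ΔY = −(0.018398)·(-620) + (-0.999831)·(-604) = 615.30 m.
ΔN = −sin φ cos λ·ΔX − sin φ sin λ·ΔY + cos φ·ΔZ = −(0.128453)(-0.999831)(-620) − (0.128453)(0.018398)(-604) + (0.991716)(-606) = -679.18 m.
Horizontal magnitude = √(ΔE² + ΔN²) = √(615.30² + (-679.18)²) = 916.45 m.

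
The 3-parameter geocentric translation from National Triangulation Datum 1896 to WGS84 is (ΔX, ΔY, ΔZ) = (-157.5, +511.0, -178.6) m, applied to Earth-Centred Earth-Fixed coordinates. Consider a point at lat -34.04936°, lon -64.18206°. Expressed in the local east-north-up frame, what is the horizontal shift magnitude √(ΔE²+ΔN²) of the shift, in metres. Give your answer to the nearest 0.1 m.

451.2 m

At φ = -34.04936°, λ = -64.18206°: sin φ = -0.559907, cos φ = 0.828556, sin λ = -0.900182, cos λ = 0.435513.
ΔE = −sin λ·ΔX + cos λ·ΔY = −(-0.900182)·(-157.5) + (0.435513)·(511.0) = 80.77 m.
ΔN = −sin φ cos λ·ΔX − sin φ sin λ·ΔY + cos φ·ΔZ = −(-0.559907)(0.435513)(-157.5) − (-0.559907)(-0.900182)(511.0) + (0.828556)(-178.6) = -443.94 m.
Horizontal magnitude = √(ΔE² + ΔN²) = √(80.77² + (-443.94)²) = 451.23 m.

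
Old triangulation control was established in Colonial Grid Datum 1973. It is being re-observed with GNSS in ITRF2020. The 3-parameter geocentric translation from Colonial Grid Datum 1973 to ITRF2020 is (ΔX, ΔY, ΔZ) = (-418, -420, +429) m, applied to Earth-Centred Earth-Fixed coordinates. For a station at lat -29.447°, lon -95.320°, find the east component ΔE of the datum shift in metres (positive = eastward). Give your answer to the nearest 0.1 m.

At φ = -29.447°, λ = -95.320°: sin φ = -0.491618, cos φ = 0.870811, sin λ = -0.995692, cos λ = -0.092718.
ΔE = −sin λ·ΔX + cos λ·ΔY = −(-0.995692)·(-418) + (-0.092718)·(-420) = -377.26 m.

ΔE = -377.3 m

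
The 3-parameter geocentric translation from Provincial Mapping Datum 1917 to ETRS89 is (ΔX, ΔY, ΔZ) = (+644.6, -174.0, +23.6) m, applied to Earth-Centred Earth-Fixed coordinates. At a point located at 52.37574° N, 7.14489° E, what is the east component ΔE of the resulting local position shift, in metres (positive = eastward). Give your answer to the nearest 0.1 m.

ΔE = -252.8 m

At φ = 52.37574°, λ = 7.14489°: sin φ = 0.792031, cos φ = 0.610481, sin λ = 0.124379, cos λ = 0.992235.
ΔE = −sin λ·ΔX + cos λ·ΔY = −(0.124379)·(644.6) + (0.992235)·(-174.0) = -252.82 m.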